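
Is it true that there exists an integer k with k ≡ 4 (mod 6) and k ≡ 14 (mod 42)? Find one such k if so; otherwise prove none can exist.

No, no such integer exists.

Both moduli are multiples of 6 = gcd(6, 42), so any solution would satisfy k ≡ 4 and k ≡ 14 modulo 6 simultaneously.
These are incompatible: 4 − 14 = -10 is not divisible by 6.
Therefore no such k exists.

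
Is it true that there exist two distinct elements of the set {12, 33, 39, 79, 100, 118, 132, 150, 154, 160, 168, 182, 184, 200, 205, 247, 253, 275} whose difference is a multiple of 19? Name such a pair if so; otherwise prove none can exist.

No such pair exists.

Reduce each element modulo 19: 12↦12, 33↦14, 39↦1, 79↦3, 100↦5, 118↦4, 132↦18, 150↦17, 154↦2, 160↦8, 168↦16, 182↦11, 184↦13, 200↦10, 205↦15, 247↦0, 253↦6, 275↦9.
These 18 residues are pairwise different, hence no difference of two elements is divisible by 19.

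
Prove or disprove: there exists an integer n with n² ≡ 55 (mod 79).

n = 23

Take n = 23. Then 23² = 529 = 6·79 + 55, so 23² ≡ 55 (mod 79).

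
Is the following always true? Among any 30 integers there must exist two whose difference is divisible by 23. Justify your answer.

Yes, this is always true.

There are exactly 23 possible remainders on division by 23.
With 30 integers and only 23 classes, the pigeonhole principle forces two of them, say a and b, into the same class.
Their difference a − b is then a multiple of 23.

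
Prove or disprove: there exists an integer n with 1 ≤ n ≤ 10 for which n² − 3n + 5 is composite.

At n = 10: 10² − 3·10 + 5 = 75 = 3·25, which is composite.

n = 10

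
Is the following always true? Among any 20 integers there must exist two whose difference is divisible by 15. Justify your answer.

True.

There are exactly 15 possible remainders on division by 15.
Since 20 > 15, two of the 20 integers must share a residue class by the pigeonhole principle; call them a and b.
Their difference a − b is then a multiple of 15.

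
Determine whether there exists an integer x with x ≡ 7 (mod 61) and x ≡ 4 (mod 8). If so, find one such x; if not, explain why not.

gcd(61, 8) = 1, so the Chinese Remainder Theorem guarantees exactly one residue class mod 488 satisfying both.
Any solution of the first congruence is x = 7 + 61t; substituting into the second, 61t ≡ 4 − 7 ≡ 5 (mod 8).
61 ≡ 5 (mod 8), so this reads 5t ≡ 5 (mod 8). Invert 5 mod 8 by the Euclidean algorithm: 8 = 1·5 + 3, 5 = 1·3 + 2, 3 = 1·2 + 1, 2 = 2·1 + 0; back-substituting, 1 = 3 − 1·2 = 3 − (5 − 1·3) = −5 + 2·3 = −5 + 2·(8 − 1·5) = 2·8 − 3·5. Hence 5·(-3) ≡ 1, so 5⁻¹ ≡ -3 ≡ 5 (mod 8).
Therefore t ≡ 5·5 = 25 ≡ 1 (mod 8).
With t = 1: x = 7 + 61·1 = 68.
Verify: 68 = 1·61 + 7 and 68 = 8·8 + 4. ✓

x = 68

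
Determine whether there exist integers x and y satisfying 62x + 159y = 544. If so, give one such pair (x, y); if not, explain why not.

62 and 159 are coprime, so 62x + 159y ranges over all of ℤ.
Euclidean algorithm: 159 = 2·62 + 35, 62 = 1·35 + 27, 35 = 1·27 + 8, 27 = 3·8 + 3, 8 = 2·3 + 2, 3 = 1·2 + 1, 2 = 2·1 + 0.
Back-substituting, 1 = 3 − 1·2 = 3 − (8 − 2·3) = −8 + 3·3 = −8 + 3·(27 − 3·8) = 3·27 − 10·8 = 3·27 − 10·(35 − 1·27) = −10·35 + 13·27 = −10·35 + 13·(62 − 1·35) = 13·62 − 23·35 = 13·62 − 23·(159 − 2·62) = −23·159 + 59·62; that is, 62·59 + 159·(-23) = 1.
Scaling by 544 gives the particular solution (x, y) = (32096, -12512).
Subtracting 201·159 from x and adding 201·62 to y gives the tidier solution (137, -50).
Check: 62·137 + 159·(-50) = 8494 − 7950 = 544. ✓

x = 137, y = -50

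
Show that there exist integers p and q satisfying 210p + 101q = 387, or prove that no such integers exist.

p = 61, q = -123

210 and 101 are coprime, so 210p + 101q ranges over all of ℤ.
Dividing repeatedly: 210 = 2·101 + 8, 101 = 12·8 + 5, 8 = 1·5 + 3, 5 = 1·3 + 2, 3 = 1·2 + 1, 2 = 2·1 + 0.
Working back up the chain: 1 = 3 − 1·2 = 3 − (5 − 1·3) = −5 + 2·3 = −5 + 2·(8 − 1·5) = 2·8 − 3·5 = 2·8 − 3·(101 − 12·8) = −3·101 + 38·8 = −3·101 + 38·(210 − 2·101) = 38·210 − 79·101. So 210·38 + 101·(-79) = 1.
Times 387: 210·14706 + 101·(-30573) = 387, so (14706, -30573) solves it.
Shifting by a multiple of (101, −210) keeps it a solution: p = 14706 − 145·101 = 61, q = -30573 + 145·210 = -123.
Check: 210·61 + 101·(-123) = 12810 − 12423 = 387. ✓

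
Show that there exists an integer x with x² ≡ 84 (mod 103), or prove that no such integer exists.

103 is prime, so by Euler's criterion 84 is a square mod 103 iff 84^((103−1)/2) = 84^51 ≡ 1 (mod 103).
Squaring successively (mod 103): 84^2 = 7056 ≡ 52; 84^4 ≡ 52² = 2704 ≡ 26; 84^8 ≡ 26² = 676 ≡ 58; 84^16 ≡ 58² = 3364 ≡ 68; 84^32 ≡ 68² = 4624 ≡ 92.
Since 51 = 32 + 16 + 2 + 1, 84^51 ≡ 92 · 68 · 52 · 84; multiplying out mod 103: 92·68 = 6256 ≡ 76, then 76·52 = 3952 ≡ 38, then 38·84 = 3192 ≡ 102. Thus 84^51 ≡ 102 ≡ −1 (mod 103).
The value −1 means 84 is a non-residue modulo 103, so x² ≡ 84 (mod 103) is impossible.

No, no such integer exists.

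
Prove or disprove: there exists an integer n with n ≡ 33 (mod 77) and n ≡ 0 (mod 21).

There is no such integer.

gcd(77, 21) = 7. If n ≡ 33 (mod 77) and n ≡ 0 (mod 21), then n ≡ 33 (mod 7) and n ≡ 0 (mod 7).
But 33 mod 7 = 5 while 0 mod 7 = 0, a contradiction.
Therefore no such n exists.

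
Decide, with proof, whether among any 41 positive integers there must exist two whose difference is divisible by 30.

Yes, this is always true.

Partition the integers by their residue mod 30; there are 30 classes.
Placing 41 integers into 30 classes, some class receives at least two — say a and b.
Then a ≡ b (mod 30), i.e. 30 ∣ (a − b).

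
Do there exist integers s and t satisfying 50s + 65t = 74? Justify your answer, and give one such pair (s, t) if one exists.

No, no such integers exist.

Both 50 and 65 are divisible by gcd(50, 65) = 5, hence so is any combination 50s + 65t.
But 74 = 5·14 + 4, so 5 ∤ 74.
Therefore 50s + 65t = 74 has no solution in integers.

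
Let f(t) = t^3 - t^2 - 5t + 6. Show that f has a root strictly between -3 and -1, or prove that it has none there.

Yes, f has a root in the interval.

f(-3) = -15 and f(-1) = 9, which have opposite signs.
f is continuous everywhere (it is a polynomial), in particular on [-3, -1].
By the Intermediate Value Theorem, f takes the value 0 somewhere in the open interval.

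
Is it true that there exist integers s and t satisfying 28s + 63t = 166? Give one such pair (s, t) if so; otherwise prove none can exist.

gcd(28, 63) = 7, so every integer of the form 28s + 63t is a multiple of 7.
But 166 = 7·23 + 5, so 7 ∤ 166.
Therefore 28s + 63t = 166 has no solution in integers.

No, no such integers exist.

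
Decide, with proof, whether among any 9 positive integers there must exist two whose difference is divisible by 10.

Take the 9 consecutive integers 7, 8, …, 15: their residues mod 10 are all distinct because 9 ≤ 10.
The differences between them range over 1, …, 8, none of which is divisible by 10.

No, the set {7, 8, 9, 10, 11, 12, 13, 14, 15} is a counterexample.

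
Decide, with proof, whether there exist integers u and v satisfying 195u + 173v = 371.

u = 9, v = -8

Since gcd(195, 173) = 1, every integer is an integer combination of 195 and 173.
Euclidean algorithm: 195 = 1·173 + 22, 173 = 7·22 + 19, 22 = 1·19 + 3, 19 = 6·3 + 1, 3 = 3·1 + 0.
Working back up the chain: 1 = 19 − 6·3 = 19 − 6·(22 − 1·19) = −6·22 + 7·19 = −6·22 + 7·(173 − 7·22) = 7·173 − 55·22 = 7·173 − 55·(195 − 1·173) = −55·195 + 62·173. So 195·(-55) + 173·62 = 1.
Times 371: 195·(-20405) + 173·23002 = 371, so (-20405, 23002) solves it.
The general solution is u = -20405 + 173k, v = 23002 − 195k; taking k = 118 gives the smaller pair u = 9, v = -8.
Check: 195·9 + 173·(-8) = 1755 − 1384 = 371. ✓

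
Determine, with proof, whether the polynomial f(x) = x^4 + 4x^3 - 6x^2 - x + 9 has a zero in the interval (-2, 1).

Such a root exists.

f(-2) = -29 and f(1) = 7, which have opposite signs.
Since f is a polynomial it is continuous on [-2, 1].
By the Intermediate Value Theorem f must vanish at some point of (-2, 1).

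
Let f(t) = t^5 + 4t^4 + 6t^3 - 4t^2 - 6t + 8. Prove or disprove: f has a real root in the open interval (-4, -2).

f(-4) = -416 and f(-2) = -12, both negative, so a sign-change argument is unavailable; we show f keeps this sign on the whole interval.
Shift to the endpoint -2: with t = -2 − u (0 < u < 2), one computes f(-2 − u) = -u^5 - 6u^4 - 14u^3 - 24u^2 - 34u - 12.
The nonzero coefficients here are all negative, so for u > 0 every term is negative (or zero), and the constant term -12 is strictly negative.
Therefore f(t) < 0 throughout (-4, -2), and f has no zero there.

f has no root in that interval.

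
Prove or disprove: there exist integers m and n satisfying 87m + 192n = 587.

No, no such integers exist.

Any value of 87m + 192n is a multiple of gcd(87, 192) = 3.
However 587 leaves remainder 2 on division by 3.
Hence no integers m, n satisfy the equation.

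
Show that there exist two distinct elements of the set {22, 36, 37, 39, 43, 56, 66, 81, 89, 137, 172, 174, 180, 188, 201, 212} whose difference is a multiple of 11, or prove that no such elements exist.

The pair (22, 66) works.

22 mod 11 = 0 and 66 mod 11 = 0, so 66 − 22 = 44 = 4·11.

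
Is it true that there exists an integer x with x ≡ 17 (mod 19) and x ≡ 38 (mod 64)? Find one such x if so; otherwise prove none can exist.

gcd(19, 64) = 1, so the Chinese Remainder Theorem guarantees exactly one residue class mod 1216 satisfying both.
Any solution of the first congruence is x = 17 + 19t; substituting into the second, 19t ≡ 38 − 17 ≡ 21 (mod 64).
To invert 19 modulo 64: 64 = 3·19 + 7, 19 = 2·7 + 5, 7 = 1·5 + 2, 5 = 2·2 + 1, 2 = 2·1 + 0, and unwinding, 1 = 5 − 2·2 = 5 − 2·(7 − 1·5) = −2·7 + 3·5 = −2·7 + 3·(19 − 2·7) = 3·19 − 8·7 = 3·19 − 8·(64 − 3·19) = −8·64 + 27·19. Thus 19⁻¹ ≡ 27 (mod 64).
Therefore t ≡ 27·21 = 567 ≡ 55 (mod 64).
Taking t = 55 gives x = 17 + 19·55 = 1062.
Check: 1062 mod 19 = 17, 1062 mod 64 = 38. ✓

x = 1062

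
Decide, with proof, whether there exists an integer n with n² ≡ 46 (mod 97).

There is no such integer.

Apply Euler's criterion with the prime 97: 46 is a quadratic residue iff 46^48 ≡ 1 (mod 97), and a non-residue iff it is ≡ −1.
Repeated squaring mod 97: 46^2 = 2116 ≡ 79; 46^4 ≡ 79² = 6241 ≡ 33; 46^8 ≡ 33² = 1089 ≡ 22; 46^16 ≡ 22² = 484 ≡ 96; 46^32 ≡ 96² = 9216 ≡ 1.
Since 48 = 32 + 16, 46^48 ≡ 1 · 96; multiplying out mod 97: 1·96 = 96 ≡ 96. Thus 46^48 ≡ 96 ≡ −1 (mod 97).
The value −1 means 46 is a non-residue modulo 97, so n² ≡ 46 (mod 97) is impossible.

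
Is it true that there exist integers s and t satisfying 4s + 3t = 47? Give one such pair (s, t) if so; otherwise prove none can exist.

s = 2, t = 13

4 and 3 are coprime, so 4s + 3t ranges over all of ℤ.
Dividing repeatedly: 4 = 1·3 + 1, 3 = 3·1 + 0.
Unwinding: 1 = 4 − 1·3, i.e. 4·1 + 3·(-1) = 1.
Multiplying through by 47: s = 1·47 = 47, t = (-1)·47 = -47 is a solution.
The general solution is s = 47 + 3k, t = -47 − 4k; taking k = -15 gives the smaller pair s = 2, t = 13.
Check: 4·2 + 3·13 = 8 + 39 = 47. ✓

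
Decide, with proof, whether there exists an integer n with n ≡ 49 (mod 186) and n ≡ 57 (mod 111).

gcd(186, 111) = 3. If n ≡ 49 (mod 186) and n ≡ 57 (mod 111), then n ≡ 49 (mod 3) and n ≡ 57 (mod 3).
These are incompatible: 49 − 57 = -8 is not divisible by 3.
Hence the system has no solution.

No, no such integer exists.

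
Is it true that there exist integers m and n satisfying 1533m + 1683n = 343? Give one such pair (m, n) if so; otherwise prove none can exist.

There are no such integers.

Both 1533 and 1683 are divisible by gcd(1533, 1683) = 3, hence so is any combination 1533m + 1683n.
But 343 = 3·114 + 1, so 3 ∤ 343.
Therefore 1533m + 1683n = 343 has no solution in integers.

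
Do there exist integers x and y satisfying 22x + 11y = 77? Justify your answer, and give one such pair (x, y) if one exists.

Every value of 22x + 11y is a multiple of gcd(22, 11) = 11; since 11 ∣ 77, solutions exist.
Dividing through by 11 reduces the equation to 2x + 1y = 7.
With a unit coefficient on y, (x, y) = (0, 7) is an immediate solution.
Indeed 22·0 + 11·7 = 0 + 77 = 77.

x = 0, y = 7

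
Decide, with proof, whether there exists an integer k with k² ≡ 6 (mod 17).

No, no such integer exists.

Computing k² mod 17 for k = 0, 1, …, 8 (enough, by the symmetry k ↦ 17 − k) gives 0, 1, 4, 9, 16, 8, 2, 15, 13.
The set of squares mod 17 is therefore {0, 1, 2, 4, 8, 9, 13, 15, 16}, which does not contain 6.
Hence no integer k has k² ≡ 6 (mod 17).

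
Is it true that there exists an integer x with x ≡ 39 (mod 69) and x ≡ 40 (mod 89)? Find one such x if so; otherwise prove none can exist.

x = 2799

Since 69 and 89 share no common factor, CRT says the pair of congruences has a solution (unique mod 6141).
Any solution of the first congruence is x = 39 + 69t; substituting into the second, 69t ≡ 40 − 39 ≡ 1 (mod 89).
Since 69·40 = 2760 = 31·89 + 1, the inverse of 69 mod 89 is 40.
Therefore t ≡ 40·1 = 40 (mod 89).
Taking t = 40 gives x = 39 + 69·40 = 2799.
Indeed 2799 ≡ 39 (mod 69) and 2799 ≡ 40 (mod 89).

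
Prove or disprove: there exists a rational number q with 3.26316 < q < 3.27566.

Multiplying by 11: 11·3.26316 = 35.89476 and 11·3.27566 = 36.03226, so the integer 36 lies strictly between them.
Dividing back, 3.26316 < 36/11 < 3.27566, and 36/11 is rational.

q = 36/11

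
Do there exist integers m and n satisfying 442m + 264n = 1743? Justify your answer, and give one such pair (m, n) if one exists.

There are no such integers.

Both 442 and 264 are divisible by gcd(442, 264) = 2, hence so is any combination 442m + 264n.
But 1743 is not a multiple of 2 (it leaves remainder 1).
Therefore 442m + 264n = 1743 has no solution in integers.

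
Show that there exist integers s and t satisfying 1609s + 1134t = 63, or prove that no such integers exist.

1609 and 1134 are coprime, so 1609s + 1134t ranges over all of ℤ.
Euclidean algorithm: 1609 = 1·1134 + 475, 1134 = 2·475 + 184, 475 = 2·184 + 107, 184 = 1·107 + 77, 107 = 1·77 + 30, 77 = 2·30 + 17, 30 = 1·17 + 13, 17 = 1·13 + 4, 13 = 3·4 + 1, 4 = 4·1 + 0.
Working back up the chain: 1 = 13 − 3·4 = 13 − 3·(17 − 1·13) = −3·17 + 4·13 = −3·17 + 4·(30 − 1·17) = 4·30 − 7·17 = 4·30 − 7·(77 − 2·30) = −7·77 + 18·30 = −7·77 + 18·(107 − 1·77) = 18·107 − 25·77 = 18·107 − 25·(184 − 1·107) = −25·184 + 43·107 = −25·184 + 43·(475 − 2·184) = 43·475 − 111·184 = 43·475 − 111·(1134 − 2·475) = −111·1134 + 265·475 = −111·1134 + 265·(1609 − 1·1134) = 265·1609 − 376·1134. So 1609·265 + 1134·(-376) = 1.
Scaling by 63 gives the particular solution (s, t) = (16695, -23688).
Subtracting 14·1134 from s and adding 14·1609 to t gives the tidier solution (819, -1162).
Check: 1609·819 + 1134·(-1162) = 1317771 − 1317708 = 63. ✓

s = 819, t = -1162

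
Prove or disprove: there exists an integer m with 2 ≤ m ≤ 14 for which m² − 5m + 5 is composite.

m = 10

At m = 10: 10² − 5·10 + 5 = 55 = 5·11, which is composite.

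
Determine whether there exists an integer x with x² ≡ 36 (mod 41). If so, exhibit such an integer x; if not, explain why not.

x = 6

Take x = 6. Then 6² = 36, and since 0 ≤ 36 < 41 this is already reduced: 6² ≡ 36 (mod 41).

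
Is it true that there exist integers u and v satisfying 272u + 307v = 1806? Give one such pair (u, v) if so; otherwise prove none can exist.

u = 194, v = -166

272 and 307 are coprime, so 272u + 307v ranges over all of ℤ.
Run the Euclidean algorithm on 307 and 272: 307 = 1·272 + 35, 272 = 7·35 + 27, 35 = 1·27 + 8, 27 = 3·8 + 3, 8 = 2·3 + 2, 3 = 1·2 + 1, 2 = 2·1 + 0.
Working back up the chain: 1 = 3 − 1·2 = 3 − (8 − 2·3) = −8 + 3·3 = −8 + 3·(27 − 3·8) = 3·27 − 10·8 = 3·27 − 10·(35 − 1·27) = −10·35 + 13·27 = −10·35 + 13·(272 − 7·35) = 13·272 − 101·35 = 13·272 − 101·(307 − 1·272) = −101·307 + 114·272. So 272·114 + 307·(-101) = 1.
Multiplying through by 1806: u = 114·1806 = 205884, v = (-101)·1806 = -182406 is a solution.
Subtracting 670·307 from u and adding 670·272 to v gives the tidier solution (194, -166).
Indeed 272·194 + 307·(-166) = 52768 − 50962 = 1806.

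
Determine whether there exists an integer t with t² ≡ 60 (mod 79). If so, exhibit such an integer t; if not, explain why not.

No such integer exists.

Apply Euler's criterion with the prime 79: 60 is a quadratic residue iff 60^39 ≡ 1 (mod 79), and a non-residue iff it is ≡ −1.
Repeated squaring mod 79: 60^2 = 3600 ≡ 45; 60^4 ≡ 45² = 2025 ≡ 50; 60^8 ≡ 50² = 2500 ≡ 51; 60^16 ≡ 51² = 2601 ≡ 73; 60^32 ≡ 73² = 5329 ≡ 36.
Since 39 = 32 + 4 + 2 + 1, 60^39 ≡ 36 · 50 · 45 · 60; multiplying out mod 79: 36·50 = 1800 ≡ 62, then 62·45 = 2790 ≡ 25, then 25·60 = 1500 ≡ 78. Thus 60^39 ≡ 78 ≡ −1 (mod 79).
By Euler's criterion 60 is a quadratic non-residue mod 79: no t satisfies t² ≡ 60 (mod 79).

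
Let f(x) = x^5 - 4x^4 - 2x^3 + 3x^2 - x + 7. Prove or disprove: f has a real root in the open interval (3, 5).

f(3) = -104 and f(5) = 452, which have opposite signs.
f is continuous everywhere (it is a polynomial), in particular on [3, 5].
By the Intermediate Value Theorem f must vanish at some point of (3, 5).

Yes, f has a root in the interval.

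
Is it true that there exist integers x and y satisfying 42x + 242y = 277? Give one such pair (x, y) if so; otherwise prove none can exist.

gcd(42, 242) = 2, so every integer of the form 42x + 242y is a multiple of 2.
But 277 is not a multiple of 2 (it leaves remainder 1).
Hence no integers x, y satisfy the equation.

No such integers exist.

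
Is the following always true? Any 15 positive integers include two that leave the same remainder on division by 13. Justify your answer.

Each integer lies in one of the 13 residue classes modulo 13.
With 15 integers and only 13 classes, the pigeonhole principle forces two of them, say a and b, into the same class.
That is, a and b leave the same remainder on division by 13, as claimed.

Yes.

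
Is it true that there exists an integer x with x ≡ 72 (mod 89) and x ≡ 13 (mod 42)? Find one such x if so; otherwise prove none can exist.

gcd(89, 42) = 1, so the Chinese Remainder Theorem guarantees exactly one residue class mod 3738 satisfying both.
Any solution of the first congruence is x = 72 + 89t; substituting into the second, 89t ≡ 13 − 72 ≡ 25 (mod 42).
89 ≡ 5 (mod 42), so this reads 5t ≡ 25 (mod 42). Invert 5 mod 42 by the Euclidean algorithm: 42 = 8·5 + 2, 5 = 2·2 + 1, 2 = 2·1 + 0; back-substituting, 1 = 5 − 2·2 = 5 − 2·(42 − 8·5) = −2·42 + 17·5. Hence 5·17 ≡ 1, so 5⁻¹ ≡ 17 (mod 42).
Therefore t ≡ 17·25 = 425 ≡ 5 (mod 42).
Taking t = 5 gives x = 72 + 89·5 = 517.
Indeed 517 ≡ 72 (mod 89) and 517 ≡ 13 (mod 42).

x = 517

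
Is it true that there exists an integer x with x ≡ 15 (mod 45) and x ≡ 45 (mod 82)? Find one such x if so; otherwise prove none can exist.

Since 45 and 82 share no common factor, CRT says the pair of congruences has a solution (unique mod 3690).
Write x = 15 + 45t and require 15 + 45t ≡ 45 (mod 82), i.e. 45t ≡ 30 (mod 82).
Note 45·31 = 1395 ≡ 1 (mod 82) (as 1395 − 1 = 17·82), so 45⁻¹ ≡ 31.
Therefore t ≡ 31·30 = 930 ≡ 28 (mod 82).
With t = 28: x = 15 + 45·28 = 1275.
Indeed 1275 ≡ 15 (mod 45) and 1275 ≡ 45 (mod 82).

x = 1275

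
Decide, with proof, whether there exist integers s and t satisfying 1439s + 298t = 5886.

s = 130, t = -608

Since gcd(1439, 298) = 1, every integer is an integer combination of 1439 and 298.
Euclidean algorithm: 1439 = 4·298 + 247, 298 = 1·247 + 51, 247 = 4·51 + 43, 51 = 1·43 + 8, 43 = 5·8 + 3, 8 = 2·3 + 2, 3 = 1·2 + 1, 2 = 2·1 + 0.
Working back up the chain: 1 = 3 − 1·2 = 3 − (8 − 2·3) = −8 + 3·3 = −8 + 3·(43 − 5·8) = 3·43 − 16·8 = 3·43 − 16·(51 − 1·43) = −16·51 + 19·43 = −16·51 + 19·(247 − 4·51) = 19·247 − 92·51 = 19·247 − 92·(298 − 1·247) = −92·298 + 111·247 = −92·298 + 111·(1439 − 4·298) = 111·1439 − 536·298. So 1439·111 + 298·(-536) = 1.
Scaling by 5886 gives the particular solution (s, t) = (653346, -3154896).
Subtracting 2192·298 from s and adding 2192·1439 to t gives the tidier solution (130, -608).
Check: 1439·130 + 298·(-608) = 187070 − 181184 = 5886. ✓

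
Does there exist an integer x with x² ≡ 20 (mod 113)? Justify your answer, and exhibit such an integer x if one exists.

Apply Euler's criterion with the prime 113: 20 is a quadratic residue iff 20^56 ≡ 1 (mod 113), and a non-residue iff it is ≡ −1.
Repeated squaring mod 113: 20^2 = 400 ≡ 61; 20^4 ≡ 61² = 3721 ≡ 105; 20^8 ≡ 105² = 11025 ≡ 64; 20^16 ≡ 64² = 4096 ≡ 28; 20^32 ≡ 28² = 784 ≡ 106.
Since 56 = 32 + 16 + 8, 20^56 ≡ 106 · 28 · 64; multiplying out mod 113: 106·28 = 2968 ≡ 30, then 30·64 = 1920 ≡ 112. Thus 20^56 ≡ 112 ≡ −1 (mod 113).
The value −1 means 20 is a non-residue modulo 113, so x² ≡ 20 (mod 113) is impossible.

No, no such integer exists.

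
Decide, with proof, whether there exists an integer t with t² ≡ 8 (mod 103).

t = 76 works: 76² = 5776, and 5776 − 8 = 5768 = 56·103.

t = 76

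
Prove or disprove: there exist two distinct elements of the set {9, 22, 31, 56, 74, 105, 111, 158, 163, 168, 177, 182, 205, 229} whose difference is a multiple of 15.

Residues mod 15: 9↦9, 22↦7, 31↦1, 56↦11, 74↦14, 105↦0, 111↦6, 158↦8, 163↦13, 168↦3, 177↦12, 182↦2, 205↦10, 229↦4.
These 14 residues are pairwise different, hence no difference of two elements is divisible by 15.

No such pair exists.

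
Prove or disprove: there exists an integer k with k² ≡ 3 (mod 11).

Take k = 6. Then 6² = 36 = 3·11 + 3, so 6² ≡ 3 (mod 11).

k = 6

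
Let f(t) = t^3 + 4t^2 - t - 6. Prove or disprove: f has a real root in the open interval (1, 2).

f(1) = -2 and f(2) = 16, which have opposite signs.
Since f is a polynomial it is continuous on [1, 2].
By the Intermediate Value Theorem, f takes the value 0 somewhere in the open interval.

Yes, f has a root in the interval.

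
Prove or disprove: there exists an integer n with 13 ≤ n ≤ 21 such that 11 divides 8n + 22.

There is no such integer n in that range.

At n = 13, 8·13 + 22 = 126 ≡ 5 (mod 11), and each step in n adds 8, giving residues 5, 2, 10, 7, 4, 1, 9, 6, 3 for n = 13, 14, …, 21.
The residue 0 does not occur, so no n in [13, 21] makes 8n + 22 a multiple of 11.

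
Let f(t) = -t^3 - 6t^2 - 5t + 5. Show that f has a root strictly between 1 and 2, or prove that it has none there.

No.

f(1) = -7 and f(2) = -37, both negative, so a sign-change argument is unavailable; we show f keeps this sign on the whole interval.
Substitute t = 1 + u, where 0 < u < 1 on the interval. Expanding, f(1 + u) = -u^3 - 9u^2 - 20u - 7.
The nonzero coefficients here are all negative, so for u > 0 every term is negative (or zero), and the constant term -7 is strictly negative.
So f is strictly negative on (1, 2); no root exists in the interval.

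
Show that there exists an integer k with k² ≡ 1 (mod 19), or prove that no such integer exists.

k = 18

k = 18 works: 18² = 324, and 324 − 1 = 323 = 17·19.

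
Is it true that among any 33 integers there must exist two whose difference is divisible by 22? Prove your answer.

Yes, this is always true.

There are exactly 22 possible remainders on division by 22.
Placing 33 integers into 22 classes, some class receives at least two — say a and b.
Their difference a − b is then a multiple of 22.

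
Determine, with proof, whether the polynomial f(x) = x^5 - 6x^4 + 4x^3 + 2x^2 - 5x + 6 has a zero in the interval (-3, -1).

Such a root exists.

f(-3) = -798 and f(-1) = 2, which have opposite signs.
As a polynomial, f is continuous on every closed interval.
By the Intermediate Value Theorem, f takes the value 0 somewhere in the open interval.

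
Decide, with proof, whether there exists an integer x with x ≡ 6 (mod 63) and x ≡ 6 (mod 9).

Here gcd(63, 9) = 9, and both 6 and 6 leave remainder 6 mod 9, so the system is consistent.
The smallest candidate x = 6 works directly: 6 ≡ 6 (mod 9).
Verify: 6 = 0·63 + 6 and 6 = 0·9 + 6. ✓

x = 6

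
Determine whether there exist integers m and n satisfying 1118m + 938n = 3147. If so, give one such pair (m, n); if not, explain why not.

No, no such integers exist.

Any value of 1118m + 938n is a multiple of gcd(1118, 938) = 2.
But 3147 = 2·1573 + 1, so 2 ∤ 3147.
Hence no integers m, n satisfy the equation.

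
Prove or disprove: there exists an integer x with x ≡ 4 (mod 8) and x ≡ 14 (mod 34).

x = 116

The moduli are not coprime: gcd(8, 34) = 2. Compatibility requires 2 ∣ (14 − 4) = 10, which holds, so solutions exist.
Put x = 4 + 8t, so we need 8t ≡ 10 (mod 34), equivalently (divide by 2) 4t ≡ 5 (mod 17).
Note 4·13 = 52 ≡ 1 (mod 17) (as 52 − 1 = 3·17), so 4⁻¹ ≡ 13.
Multiplying by 13: t ≡ 13·5 = 65 ≡ 14 (mod 17).
Then x = 4 + 8·14 = 116.
Verify: 116 = 14·8 + 4 and 116 = 3·34 + 14. ✓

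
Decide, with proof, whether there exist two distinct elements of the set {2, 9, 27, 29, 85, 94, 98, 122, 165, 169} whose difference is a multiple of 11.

Reduce each element modulo 11: 2↦2, 9↦9, 27↦5, 29↦7, 85↦8, 94↦6, 98↦10, 122↦1, 165↦0, 169↦4.
These 10 residues are pairwise different, hence no difference of two elements is divisible by 11.

No such pair exists.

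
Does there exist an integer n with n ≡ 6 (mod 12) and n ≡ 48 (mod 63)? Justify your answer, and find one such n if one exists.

n = 174

Here gcd(12, 63) = 3, and both 6 and 48 leave remainder 0 mod 3, so the system is consistent.
Write n = 6 + 12t. Then 12t ≡ 48 − 6 ≡ 42 (mod 63); dividing through by 3 gives 4t ≡ 14 (mod 21).
Since 4·16 = 64 = 3·21 + 1, the inverse of 4 mod 21 is 16.
Therefore t ≡ 16·14 = 224 ≡ 14 (mod 21).
Then n = 6 + 12·14 = 174.
Indeed 174 ≡ 6 (mod 12) and 174 ≡ 48 (mod 63).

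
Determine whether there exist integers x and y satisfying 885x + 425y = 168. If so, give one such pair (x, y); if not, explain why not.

There are no such integers.

Both 885 and 425 are divisible by gcd(885, 425) = 5, hence so is any combination 885x + 425y.
But 168 is not a multiple of 5 (it leaves remainder 3).
Therefore 885x + 425y = 168 has no solution in integers.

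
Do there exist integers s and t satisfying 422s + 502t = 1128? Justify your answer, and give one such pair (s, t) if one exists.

Every value of 422s + 502t is a multiple of gcd(422, 502) = 2; since 2 ∣ 1128, solutions exist.
Dividing through by 2 reduces the equation to 211s + 251t = 564.
Euclidean algorithm: 251 = 1·211 + 40, 211 = 5·40 + 11, 40 = 3·11 + 7, 11 = 1·7 + 4, 7 = 1·4 + 3, 4 = 1·3 + 1, 3 = 3·1 + 0.
Back-substituting, 1 = 4 − 1·3 = 4 − (7 − 1·4) = −7 + 2·4 = −7 + 2·(11 − 1·7) = 2·11 − 3·7 = 2·11 − 3·(40 − 3·11) = −3·40 + 11·11 = −3·40 + 11·(211 − 5·40) = 11·211 − 58·40 = 11·211 − 58·(251 − 1·211) = −58·251 + 69·211; that is, 211·69 + 251·(-58) = 1.
Multiplying through by 564: s = 69·564 = 38916, t = (-58)·564 = -32712 is a solution.
The general solution is s = 38916 + 251k, t = -32712 − 211k; taking k = -155 gives the smaller pair s = 11, t = -7.
Check: 422·11 + 502·(-7) = 4642 − 3514 = 1128. ✓

s = 11, t = -7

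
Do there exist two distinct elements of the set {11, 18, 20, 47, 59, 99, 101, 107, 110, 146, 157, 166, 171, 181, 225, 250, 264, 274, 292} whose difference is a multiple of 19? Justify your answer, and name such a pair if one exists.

Two integers differ by a multiple of 19 exactly when they have the same residue mod 19. The residues are 11↦11, 18↦18, 20↦1, 47↦9, 59↦2, 99↦4, 101↦6, 107↦12, 110↦15, 146↦13, 157↦5, 166↦14, 171↦0, 181↦10, 225↦16, 250↦3, 264↦17, 274↦8, 292↦7.
All 19 residues are distinct, so no two elements differ by a multiple of 19.

No such pair exists.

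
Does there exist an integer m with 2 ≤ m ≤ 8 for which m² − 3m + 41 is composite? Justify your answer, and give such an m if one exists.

m = 5

At m = 5: 5² − 3·5 + 41 = 51 = 3·17, which is composite.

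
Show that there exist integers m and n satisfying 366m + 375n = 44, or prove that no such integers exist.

Any value of 366m + 375n is a multiple of gcd(366, 375) = 3.
But 44 = 3·14 + 2, so 3 ∤ 44.
Therefore 366m + 375n = 44 has no solution in integers.

No such integers exist.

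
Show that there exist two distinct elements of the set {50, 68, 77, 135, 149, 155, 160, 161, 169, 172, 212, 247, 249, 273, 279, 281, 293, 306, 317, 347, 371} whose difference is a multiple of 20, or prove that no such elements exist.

Reduce each element mod 20: 50↦10, 68↦8, 77↦17, 135↦15, 149↦9, 155↦15, 160↦0, 161↦1, 169↦9, 172↦12, 212↦12, 247↦7, 249↦9, 273↦13, 279↦19, 281↦1, 293↦13, 306↦6, 317↦17, 347↦7, 371↦11. The residue 17 repeats (at 77 and 317), and 317 − 77 = 240 = 12·20.

77 and 317 are such a pair.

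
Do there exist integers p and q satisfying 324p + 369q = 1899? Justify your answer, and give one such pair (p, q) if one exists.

Every value of 324p + 369q is a multiple of gcd(324, 369) = 9; since 9 ∣ 1899, solutions exist.
Dividing through by 9 reduces the equation to 36p + 41q = 211.
Dividing repeatedly: 41 = 1·36 + 5, 36 = 7·5 + 1, 5 = 5·1 + 0.
Back-substituting, 1 = 36 − 7·5 = 36 − 7·(41 − 1·36) = −7·41 + 8·36; that is, 36·8 + 41·(-7) = 1.
Scaling by 211 gives the particular solution (p, q) = (1688, -1477).
Subtracting 41·41 from p and adding 41·36 to q gives the tidier solution (7, -1).
Indeed 324·7 + 369·(-1) = 2268 − 369 = 1899.

p = 7, q = -1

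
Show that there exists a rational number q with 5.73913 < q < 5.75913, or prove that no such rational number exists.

q = 23/4

Scale by 4: the interval becomes (22.95652, 23.03652), which contains the integer 23.
Dividing back, 5.73913 < 23/4 < 5.75913, and 23/4 is rational.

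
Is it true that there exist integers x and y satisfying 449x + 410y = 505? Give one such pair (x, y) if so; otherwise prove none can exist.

x = 55, y = -59

449 and 410 are coprime, so 449x + 410y ranges over all of ℤ.
Euclidean algorithm: 449 = 1·410 + 39, 410 = 10·39 + 20, 39 = 1·20 + 19, 20 = 1·19 + 1, 19 = 19·1 + 0.
Unwinding: 1 = 20 − 1·19 = 20 − (39 − 1·20) = −39 + 2·20 = −39 + 2·(410 − 10·39) = 2·410 − 21·39 = 2·410 − 21·(449 − 1·410) = −21·449 + 23·410, i.e. 449·(-21) + 410·23 = 1.
Scaling by 505 gives the particular solution (x, y) = (-10605, 11615).
Shifting by a multiple of (410, −449) keeps it a solution: x = -10605 + 26·410 = 55, y = 11615 − 26·449 = -59.
Indeed 449·55 + 410·(-59) = 24695 − 24190 = 505.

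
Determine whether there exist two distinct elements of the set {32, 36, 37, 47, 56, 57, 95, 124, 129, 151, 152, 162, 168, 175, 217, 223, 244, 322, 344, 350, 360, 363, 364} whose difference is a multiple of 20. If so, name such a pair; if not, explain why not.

32 mod 20 = 12 and 152 mod 20 = 12, so 152 − 32 = 120 = 6·20.

The pair (32, 152) works.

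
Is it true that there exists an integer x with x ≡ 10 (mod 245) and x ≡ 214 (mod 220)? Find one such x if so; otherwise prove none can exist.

No such integer exists.

gcd(245, 220) = 5. If x ≡ 10 (mod 245) and x ≡ 214 (mod 220), then x ≡ 10 (mod 5) and x ≡ 214 (mod 5).
These are incompatible: 10 − 214 = -204 is not divisible by 5.
So no integer satisfies both congruences.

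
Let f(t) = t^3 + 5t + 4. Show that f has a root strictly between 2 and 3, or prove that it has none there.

No such root exists.

f(2) = 22 and f(3) = 46, both positive.
The derivative f'(t) = 3t^2 + 5 is a quadratic with discriminant 0² − 4·3·5 = -60 < 0; it never vanishes, so it is always positive (sign of the leading coefficient).
So f is strictly increasing; between 2 and 3 its values lie between f(2) = 22 and f(3) = 46, all positive. Therefore f has no root in (2, 3).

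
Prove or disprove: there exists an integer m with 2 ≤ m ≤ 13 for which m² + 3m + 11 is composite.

m = 8

At m = 8: 8² + 3·8 + 11 = 99 = 3·33, which is composite.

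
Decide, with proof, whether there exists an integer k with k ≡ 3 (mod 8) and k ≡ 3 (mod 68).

gcd(8, 68) = 4. A simultaneous solution exists iff 3 ≡ 3 (mod 4); here 3 mod 4 = 3 = 3 mod 4, so it does.
In fact k = 3 itself already satisfies 3 mod 68 = 3.
Indeed 3 ≡ 3 (mod 8) and 3 ≡ 3 (mod 68).

k = 3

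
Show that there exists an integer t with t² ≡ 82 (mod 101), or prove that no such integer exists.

t = 48

t = 48 works: 48² = 2304, and 2304 − 82 = 2222 = 22·101.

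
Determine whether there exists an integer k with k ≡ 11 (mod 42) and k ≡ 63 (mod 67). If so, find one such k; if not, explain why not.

k = 599

Since 42 and 67 share no common factor, CRT says the pair of congruences has a solution (unique mod 2814).
Any solution of the first congruence is k = 11 + 42t; substituting into the second, 42t ≡ 63 − 11 ≡ 52 (mod 67).
To invert 42 modulo 67: 67 = 1·42 + 25, 42 = 1·25 + 17, 25 = 1·17 + 8, 17 = 2·8 + 1, 8 = 8·1 + 0, and unwinding, 1 = 17 − 2·8 = 17 − 2·(25 − 1·17) = −2·25 + 3·17 = −2·25 + 3·(42 − 1·25) = 3·42 − 5·25 = 3·42 − 5·(67 − 1·42) = −5·67 + 8·42. Thus 42⁻¹ ≡ 8 (mod 67).
Multiplying by 8: t ≡ 8·52 = 416 ≡ 14 (mod 67).
Taking t = 14 gives k = 11 + 42·14 = 599.
Verify: 599 = 14·42 + 11 and 599 = 8·67 + 63. ✓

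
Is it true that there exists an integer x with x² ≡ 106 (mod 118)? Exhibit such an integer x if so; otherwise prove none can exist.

No, no such integer exists.

The prime 59 divides 118, so x² ≡ 106 (mod 118) would force x² ≡ 106 ≡ 47 (mod 59).
Apply Euler's criterion with the prime 59: 47 is a quadratic residue iff 47^29 ≡ 1 (mod 59), and a non-residue iff it is ≡ −1.
Squaring successively (mod 59): 47^2 = 2209 ≡ 26; 47^4 ≡ 26² = 676 ≡ 27; 47^8 ≡ 27² = 729 ≡ 21; 47^16 ≡ 21² = 441 ≡ 28.
Since 29 = 16 + 8 + 4 + 1, 47^29 ≡ 28 · 21 · 27 · 47; multiplying out mod 59: 28·21 = 588 ≡ 57, then 57·27 = 1539 ≡ 5, then 5·47 = 235 ≡ 58. Thus 47^29 ≡ 58 ≡ −1 (mod 59).
By Euler's criterion 47 is a quadratic non-residue mod 59: no x satisfies x² ≡ 47 (mod 59).
So 47 is not a square mod 59, and hence 106 is not a square mod 118.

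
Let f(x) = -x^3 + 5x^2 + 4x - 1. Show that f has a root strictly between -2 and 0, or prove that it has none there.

f(-2) = 19 and f(0) = -1, which have opposite signs.
Since f is a polynomial it is continuous on [-2, 0].
By the Intermediate Value Theorem f must vanish at some point of (-2, 0).

Such a root exists.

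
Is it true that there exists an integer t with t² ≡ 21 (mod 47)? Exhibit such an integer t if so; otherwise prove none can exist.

t = 31

t = 31 works: 31² = 961, and 961 − 21 = 940 = 20·47.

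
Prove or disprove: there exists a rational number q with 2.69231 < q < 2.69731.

Look for a denominator N such that an integer falls strictly between N·2.69231 and N·2.69731. N = 23 works: 23·2.69231 = 61.92313 < 62 < 62.03813 = 23·2.69731.
So q = 62/23 works: it is a ratio of integers, and dividing 23·2.69231 < 62 < 23·2.69731 through by 23 gives 2.69231 < 62/23 < 2.69731.

q = 62/23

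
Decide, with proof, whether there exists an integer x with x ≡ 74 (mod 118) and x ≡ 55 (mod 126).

No, no such integer exists.

Reduce both congruences modulo 2, which divides 118 and 126: they say x ≡ 74 (mod 2) and x ≡ 55 (mod 2).
These are incompatible: 74 − 55 = 19 is not divisible by 2.
Therefore no such x exists.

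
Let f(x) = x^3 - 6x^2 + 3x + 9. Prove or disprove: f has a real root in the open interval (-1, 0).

Such a root exists.

f(-1) = -1 and f(0) = 9, which have opposite signs.
As a polynomial, f is continuous on every closed interval.
By the Intermediate Value Theorem, f takes the value 0 somewhere in the open interval.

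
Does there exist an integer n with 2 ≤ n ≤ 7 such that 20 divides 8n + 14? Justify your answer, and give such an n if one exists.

No, no such integer n in that range exists.

The values of 8n + 14 for n = 2, 3, …, 7 are 30, 38, 46, 54, 62, 70; reduced mod 20 these are 10, 18, 6, 14, 2, 10.
Since 0 is absent from this list, 20 ∤ 8n + 14 for every n with 2 ≤ n ≤ 7.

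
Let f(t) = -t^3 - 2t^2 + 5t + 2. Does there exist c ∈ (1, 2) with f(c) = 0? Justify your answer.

Yes, f has a root in the interval.

f(1) = 4 and f(2) = -4, which have opposite signs.
Since f is a polynomial it is continuous on [1, 2].
By the Intermediate Value Theorem, f takes the value 0 somewhere in the open interval.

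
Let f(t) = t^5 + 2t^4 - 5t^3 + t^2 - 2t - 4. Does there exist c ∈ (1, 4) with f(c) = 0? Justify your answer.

f(1) = -7 and f(4) = 1220, which have opposite signs.
As a polynomial, f is continuous on every closed interval.
The Intermediate Value Theorem then guarantees some c ∈ (1, 4) with f(c) = 0.

Yes, f has a root in the interval.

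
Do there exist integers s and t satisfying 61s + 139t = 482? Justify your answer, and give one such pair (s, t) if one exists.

s = 115, t = -47

Since gcd(61, 139) = 1, every integer is an integer combination of 61 and 139.
Euclidean algorithm: 139 = 2·61 + 17, 61 = 3·17 + 10, 17 = 1·10 + 7, 10 = 1·7 + 3, 7 = 2·3 + 1, 3 = 3·1 + 0.
Back-substituting, 1 = 7 − 2·3 = 7 − 2·(10 − 1·7) = −2·10 + 3·7 = −2·10 + 3·(17 − 1·10) = 3·17 − 5·10 = 3·17 − 5·(61 − 3·17) = −5·61 + 18·17 = −5·61 + 18·(139 − 2·61) = 18·139 − 41·61; that is, 61·(-41) + 139·18 = 1.
Scaling by 482 gives the particular solution (s, t) = (-19762, 8676).
The general solution is s = -19762 + 139k, t = 8676 − 61k; taking k = 143 gives the smaller pair s = 115, t = -47.
Indeed 61·115 + 139·(-47) = 7015 − 6533 = 482.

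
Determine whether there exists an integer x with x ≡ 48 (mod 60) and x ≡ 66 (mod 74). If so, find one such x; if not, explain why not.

The moduli are not coprime: gcd(60, 74) = 2. Compatibility requires 2 ∣ (66 − 48) = 18, which holds, so solutions exist.
The integers ≡ 48 (mod 60) are 48, 108, 168, 228, 288, …; their remainders mod 74 are 48, 34, 20, 6, 66, so x = 288 is the first that is ≡ 66 (mod 74).
Check: 288 mod 60 = 48, 288 mod 74 = 66. ✓

x = 288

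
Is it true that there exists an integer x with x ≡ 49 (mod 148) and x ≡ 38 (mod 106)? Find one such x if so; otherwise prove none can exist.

Reduce both congruences modulo 2, which divides 148 and 106: they say x ≡ 49 (mod 2) and x ≡ 38 (mod 2).
However 49 ≡ 1 and 38 ≡ 0 (mod 2), and 1 ≠ 0.
Hence the system has no solution.

No, no such integer exists.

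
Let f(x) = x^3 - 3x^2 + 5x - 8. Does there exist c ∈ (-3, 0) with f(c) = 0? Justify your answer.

Evaluate at the endpoints: f(-3) = -77, f(0) = -8 — same sign (negative).
f'(x) = 3x^2 - 6x + 5 has discriminant (-6)² − 4·3·5 = -24 < 0, so f' has no real roots and is positive for every real x.
So f is strictly increasing; between -3 and 0 its values lie between f(-3) = -77 and f(0) = -8, all negative. Therefore f has no root in (-3, 0).

No.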